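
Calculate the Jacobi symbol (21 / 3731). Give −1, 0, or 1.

Reciprocity: 21 ≡ 1 and 3731 ≡ 3 (mod 4), so (21/3731) = +(3731/21).
Reduce top mod 21: now compute (14/21).
Pull out 2: since 21 ≡ 5 (mod 8), (2/21) = -1.
Reciprocity: 7 ≡ 3 and 21 ≡ 1 (mod 4), so (7/21) = +(21/7).
Reduce top mod 7: now compute (0/7).
Top reduces to 0: gcd > 1, so the symbol is 0.

0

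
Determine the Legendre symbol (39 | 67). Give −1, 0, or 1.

1

Reciprocity: 39 ≡ 3 and 67 ≡ 3 (mod 4), so (39/67) = −(67/39).
Reduce top mod 39: now compute (28/39).
Pull out 2^2: since 39 ≡ 7 (mod 8), (2/39) = +1, so (2/39)^2 = +1.
Reciprocity: 7 ≡ 3 and 39 ≡ 3 (mod 4), so (7/39) = −(39/7).
Reduce top mod 7: now compute (4/7).
Pull out 2^2: since 7 ≡ 7 (mod 8), (2/7) = +1, so (2/7)^2 = +1.
Reached (1/7) = 1. Collecting the sign flips along the way, the symbol is +1.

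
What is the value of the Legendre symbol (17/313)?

Reciprocity: 17 ≡ 1 and 313 ≡ 1 (mod 4), so (17/313) = +(313/17).
Reduce top mod 17: now compute (7/17).
Reciprocity: 7 ≡ 3 and 17 ≡ 1 (mod 4), so (7/17) = +(17/7).
Reduce top mod 7: now compute (3/7).
Reciprocity: 3 ≡ 3 and 7 ≡ 3 (mod 4), so (3/7) = −(7/3).
Reduce top mod 3: now compute (1/3).
Reached (1/3) = 1. Collecting the sign flips along the way, the symbol is -1.

-1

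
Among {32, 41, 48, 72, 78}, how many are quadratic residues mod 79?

2

(32/79) = +1 → QR.
(41/79) = -1 → non-residue.
(48/79) = -1 → non-residue.
(72/79) = +1 → QR.
(78/79) = -1 → non-residue.
Total quadratic residues among the 5: 2.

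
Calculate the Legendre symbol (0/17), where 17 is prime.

Top reduces to 0: gcd > 1, so the symbol is 0.

0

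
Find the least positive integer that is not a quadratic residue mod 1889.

(2/1889) = +1, so 2 is a residue.
(3/1889) = −1, so 3 is the smallest positive non-residue mod 1889.

3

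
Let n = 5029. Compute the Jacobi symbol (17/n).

Reciprocity: 17 ≡ 1 and 5029 ≡ 1 (mod 4), so (17/5029) = +(5029/17).
Reduce top mod 17: now compute (14/17).
Pull out 2: since 17 ≡ 1 (mod 8), (2/17) = +1.
Reciprocity: 7 ≡ 3 and 17 ≡ 1 (mod 4), so (7/17) = +(17/7).
Reduce top mod 7: now compute (3/7).
Reciprocity: 3 ≡ 3 and 7 ≡ 3 (mod 4), so (3/7) = −(7/3).
Reduce top mod 3: now compute (1/3).
Reached (1/3) = 1. Collecting the sign flips along the way, the symbol is -1.

-1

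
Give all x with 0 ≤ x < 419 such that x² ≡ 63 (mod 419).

77, 342

Since 419 ≡ 3 (mod 4), a square root of 63 is 63^((419+1)/4) = 63^105 mod 419.
Repeated squaring: 63^2≡198, 63^4≡237, 63^8≡23, 63^16≡110, 63^32≡368, 63^64≡87 (mod 419).
63^105 = 63^(64+32+8+1) ≡ 342 (mod 419).
Check: 342² = 116964 ≡ 63 (mod 419). The two roots are 77 and 342.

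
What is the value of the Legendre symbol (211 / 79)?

-1

Euler's criterion: (211/79) ≡ 53^39 (mod 79).
53^2 ≡ 44 (mod 79)
53^4 ≡ 40 (mod 79)
53^8 ≡ 20 (mod 79)
53^16 ≡ 5 (mod 79)
53^32 ≡ 25 (mod 79)
53^39 = 53^(32+4+2+1) ≡ 78 (mod 79).
Result is 78 ≡ −1, so (211/79) = −1.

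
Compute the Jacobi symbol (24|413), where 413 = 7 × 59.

Pull out 2^3: since 413 ≡ 5 (mod 8), (2/413) = -1, so (2/413)^3 = -1.
Reciprocity: 3 ≡ 3 and 413 ≡ 1 (mod 4), so (3/413) = +(413/3).
Reduce top mod 3: now compute (2/3).
Pull out 2: since 3 ≡ 3 (mod 8), (2/3) = -1.
Reached (1/3) = 1. Collecting the sign flips along the way, the symbol is +1.

1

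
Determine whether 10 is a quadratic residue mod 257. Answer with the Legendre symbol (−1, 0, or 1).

-1

Euler's criterion: (10/257) ≡ 10^128 (mod 257).
10^2 ≡ 100 (mod 257)
10^4 ≡ 234 (mod 257)
10^8 ≡ 15 (mod 257)
10^16 ≡ 225 (mod 257)
10^32 ≡ 253 (mod 257)
10^64 ≡ 16 (mod 257)
10^128 ≡ 256 (mod 257)
10^128 = 10^(128) ≡ 256 (mod 257).
Result is 256 ≡ −1, so (10/257) = −1.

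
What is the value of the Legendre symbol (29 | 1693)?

-1

Reciprocity: 29 ≡ 1 and 1693 ≡ 1 (mod 4), so (29/1693) = +(1693/29).
Reduce top mod 29: now compute (11/29).
Reciprocity: 11 ≡ 3 and 29 ≡ 1 (mod 4), so (11/29) = +(29/11).
Reduce top mod 11: now compute (7/11).
Reciprocity: 7 ≡ 3 and 11 ≡ 3 (mod 4), so (7/11) = −(11/7).
Reduce top mod 7: now compute (4/7).
Pull out 2^2: since 7 ≡ 7 (mod 8), (2/7) = +1, so (2/7)^2 = +1.
Reached (1/7) = 1. Collecting the sign flips along the way, the symbol is -1.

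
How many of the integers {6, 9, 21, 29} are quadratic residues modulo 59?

3

(6/59) = -1 → non-residue.
(9/59) = +1 → QR.
(21/59) = +1 → QR.
(29/59) = +1 → QR.
Total quadratic residues among the 4: 3.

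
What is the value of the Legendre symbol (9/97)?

Reciprocity: 9 ≡ 1 and 97 ≡ 1 (mod 4), so (9/97) = +(97/9).
Reduce top mod 9: now compute (7/9).
Reciprocity: 7 ≡ 3 and 9 ≡ 1 (mod 4), so (7/9) = +(9/7).
Reduce top mod 7: now compute (2/7).
Pull out 2: since 7 ≡ 7 (mod 8), (2/7) = +1.
Reached (1/7) = 1. Collecting the sign flips along the way, the symbol is +1.

1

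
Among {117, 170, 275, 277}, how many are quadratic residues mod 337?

(117/337) = +1 → QR.
(170/337) = +1 → QR.
(275/337) = -1 → non-residue.
(277/337) = -1 → non-residue.
Total quadratic residues among the 4: 2.

2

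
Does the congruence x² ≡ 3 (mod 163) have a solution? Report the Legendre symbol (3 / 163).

Reciprocity: 3 ≡ 3 and 163 ≡ 3 (mod 4), so (3/163) = −(163/3).
Reduce top mod 3: now compute (1/3).
Reached (1/3) = 1. Collecting the sign flips along the way, the symbol is -1.

-1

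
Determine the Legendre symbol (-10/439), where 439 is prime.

First reduce: -10 ≡ 429 (mod 439).
Reciprocity: 429 ≡ 1 and 439 ≡ 3 (mod 4), so (429/439) = +(439/429).
Reduce top mod 429: now compute (10/429).
Pull out 2: since 429 ≡ 5 (mod 8), (2/429) = -1.
Reciprocity: 5 ≡ 1 and 429 ≡ 1 (mod 4), so (5/429) = +(429/5).
Reduce top mod 5: now compute (4/5).
Pull out 2^2: since 5 ≡ 5 (mod 8), (2/5) = -1, so (2/5)^2 = +1.
Reached (1/5) = 1. Collecting the sign flips along the way, the symbol is -1.

-1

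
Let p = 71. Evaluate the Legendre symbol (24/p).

Pull out 2^3: since 71 ≡ 7 (mod 8), (2/71) = +1, so (2/71)^3 = +1.
Reciprocity: 3 ≡ 3 and 71 ≡ 3 (mod 4), so (3/71) = −(71/3).
Reduce top mod 3: now compute (2/3).
Pull out 2: since 3 ≡ 3 (mod 8), (2/3) = -1.
Reached (1/3) = 1. Collecting the sign flips along the way, the symbol is +1.

1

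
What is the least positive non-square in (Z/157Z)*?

(2/157) = −1, so 2 is the smallest positive non-residue mod 157.

2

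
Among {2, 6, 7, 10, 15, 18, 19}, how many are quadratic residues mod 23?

3

(2/23) = +1 → QR.
(6/23) = +1 → QR.
(7/23) = -1 → non-residue.
(10/23) = -1 → non-residue.
(15/23) = -1 → non-residue.
(18/23) = +1 → QR.
(19/23) = -1 → non-residue.
Total quadratic residues among the 7: 3.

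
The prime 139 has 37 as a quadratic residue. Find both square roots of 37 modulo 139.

Since 139 ≡ 3 (mod 4), a square root of 37 is 37^((139+1)/4) = 37^35 mod 139.
Repeated squaring: 37^2≡118, 37^4≡24, 37^8≡20, 37^16≡122, 37^32≡11 (mod 139).
37^35 = 37^(32+2+1) ≡ 71 (mod 139).
Check: 71² = 5041 ≡ 37 (mod 139). The two roots are 68 and 71.

68, 71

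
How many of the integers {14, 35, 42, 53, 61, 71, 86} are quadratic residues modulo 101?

(14/101) = +1 → QR.
(35/101) = -1 → non-residue.
(42/101) = -1 → non-residue.
(53/101) = -1 → non-residue.
(61/101) = -1 → non-residue.
(71/101) = +1 → QR.
(86/101) = -1 → non-residue.
Total quadratic residues among the 7: 2.

2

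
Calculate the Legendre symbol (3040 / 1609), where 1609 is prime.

First reduce: 3040 ≡ 1431 (mod 1609).
Reciprocity: 1431 ≡ 3 and 1609 ≡ 1 (mod 4), so (1431/1609) = +(1609/1431).
Reduce top mod 1431: now compute (178/1431).
Pull out 2: since 1431 ≡ 7 (mod 8), (2/1431) = +1.
Reciprocity: 89 ≡ 1 and 1431 ≡ 3 (mod 4), so (89/1431) = +(1431/89).
Reduce top mod 89: now compute (7/89).
Reciprocity: 7 ≡ 3 and 89 ≡ 1 (mod 4), so (7/89) = +(89/7).
Reduce top mod 7: now compute (5/7).
Reciprocity: 5 ≡ 1 and 7 ≡ 3 (mod 4), so (5/7) = +(7/5).
Reduce top mod 5: now compute (2/5).
Pull out 2: since 5 ≡ 5 (mod 8), (2/5) = -1.
Reached (1/5) = 1. Collecting the sign flips along the way, the symbol is -1.

-1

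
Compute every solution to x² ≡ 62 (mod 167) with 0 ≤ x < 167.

Since 167 ≡ 3 (mod 4), a square root of 62 is 62^((167+1)/4) = 62^42 mod 167.
Repeated squaring: 62^2≡3, 62^4≡9, 62^8≡81, 62^16≡48, 62^32≡133 (mod 167).
62^42 = 62^(32+8+2) ≡ 88 (mod 167).
Check: 88² = 7744 ≡ 62 (mod 167). The two roots are 79 and 88.

79, 88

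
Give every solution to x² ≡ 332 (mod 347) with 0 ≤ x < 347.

129, 218

Since 347 ≡ 3 (mod 4), a square root of 332 is 332^((347+1)/4) = 332^87 mod 347.
Repeated squaring: 332^2≡225, 332^4≡310, 332^8≡328, 332^16≡14, 332^32≡196, 332^64≡246 (mod 347).
332^87 = 332^(64+16+4+2+1) ≡ 129 (mod 347).
Check: 129² = 16641 ≡ 332 (mod 347). The two roots are 129 and 218.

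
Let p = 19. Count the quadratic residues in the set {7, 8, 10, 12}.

1

(7/19) = +1 → QR.
(8/19) = -1 → non-residue.
(10/19) = -1 → non-residue.
(12/19) = -1 → non-residue.
Total quadratic residues among the 4: 1.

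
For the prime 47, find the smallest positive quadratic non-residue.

(2/47) = +1, so 2 is a residue.
(3/47) = +1, so 3 is a residue.
(4/47) = +1, so 4 is a residue.
(5/47) = −1, so 5 is the smallest positive non-residue mod 47.

5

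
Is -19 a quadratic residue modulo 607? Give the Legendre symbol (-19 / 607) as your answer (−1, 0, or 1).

Euler's criterion: (-19/607) ≡ 588^303 (mod 607).
588^2 ≡ 361 (mod 607)
588^4 ≡ 423 (mod 607)
588^8 ≡ 471 (mod 607)
588^16 ≡ 286 (mod 607)
588^32 ≡ 458 (mod 607)
588^64 ≡ 349 (mod 607)
588^128 ≡ 401 (mod 607)
588^256 ≡ 553 (mod 607)
588^303 = 588^(256+32+8+4+2+1) ≡ 606 (mod 607).
Result is 606 ≡ −1, so (-19/607) = −1.

-1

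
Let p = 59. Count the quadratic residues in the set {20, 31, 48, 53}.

(20/59) = +1 → QR.
(31/59) = -1 → non-residue.
(48/59) = +1 → QR.
(53/59) = +1 → QR.
Total quadratic residues among the 4: 3.

3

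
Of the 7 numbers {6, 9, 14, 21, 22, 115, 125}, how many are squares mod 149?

(6/149) = +1 → QR.
(9/149) = +1 → QR.
(14/149) = -1 → non-residue.
(21/149) = -1 → non-residue.
(22/149) = +1 → QR.
(115/149) = -1 → non-residue.
(125/149) = +1 → QR.
Total quadratic residues among the 7: 4.

4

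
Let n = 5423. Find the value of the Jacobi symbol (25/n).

Reciprocity: 25 ≡ 1 and 5423 ≡ 3 (mod 4), so (25/5423) = +(5423/25).
Reduce top mod 25: now compute (23/25).
Reciprocity: 23 ≡ 3 and 25 ≡ 1 (mod 4), so (23/25) = +(25/23).
Reduce top mod 23: now compute (2/23).
Pull out 2: since 23 ≡ 7 (mod 8), (2/23) = +1.
Reached (1/23) = 1. Collecting the sign flips along the way, the symbol is +1.

1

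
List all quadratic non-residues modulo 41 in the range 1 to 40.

3, 6, 7, 11, 12, 13, 14, 15, 17, 19, 22, 24, 26, 27, 28, 29, 30, 34, 35, 38

Square k = 1,…,20 (k and 41−k give the same square):
1²=1, 2²=4, 3²=9, 4²=16, 5²=25, 6²=36, 7²≡8, 8²≡23, 9²≡40, 10²≡18, 11²≡39, 12²≡21, 13²≡5, 14²≡32, 15²≡20, 16²≡10, 17²≡2, 18²≡37, 19²≡33, 20²≡31 (mod 41).
The residues are {1, 2, 4, 5, 8, 9, 10, 16, 18, 20, 21, 23, 25, 31, 32, 33, 36, 37, 39, 40}; the non-residues are the remaining 20 nonzero classes.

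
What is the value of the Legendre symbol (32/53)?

-1

Pull out 2^5: since 53 ≡ 5 (mod 8), (2/53) = -1, so (2/53)^5 = -1.
Reached (1/53) = 1. Collecting the sign flips along the way, the symbol is -1.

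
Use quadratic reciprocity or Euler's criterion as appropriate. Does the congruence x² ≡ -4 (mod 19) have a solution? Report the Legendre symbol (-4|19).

First reduce: -4 ≡ 15 (mod 19).
Reciprocity: 15 ≡ 3 and 19 ≡ 3 (mod 4), so (15/19) = −(19/15).
Reduce top mod 15: now compute (4/15).
Pull out 2^2: since 15 ≡ 7 (mod 8), (2/15) = +1, so (2/15)^2 = +1.
Reached (1/15) = 1. Collecting the sign flips along the way, the symbol is -1.

-1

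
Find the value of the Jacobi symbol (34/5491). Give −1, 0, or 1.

0

Pull out 2: since 5491 ≡ 3 (mod 8), (2/5491) = -1.
Reciprocity: 17 ≡ 1 and 5491 ≡ 3 (mod 4), so (17/5491) = +(5491/17).
Reduce top mod 17: now compute (0/17).
Top reduces to 0: gcd > 1, so the symbol is 0.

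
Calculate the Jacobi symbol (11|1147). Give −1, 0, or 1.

-1

Reciprocity: 11 ≡ 3 and 1147 ≡ 3 (mod 4), so (11/1147) = −(1147/11).
Reduce top mod 11: now compute (3/11).
Reciprocity: 3 ≡ 3 and 11 ≡ 3 (mod 4), so (3/11) = −(11/3).
Reduce top mod 3: now compute (2/3).
Pull out 2: since 3 ≡ 3 (mod 8), (2/3) = -1.
Reached (1/3) = 1. Collecting the sign flips along the way, the symbol is -1.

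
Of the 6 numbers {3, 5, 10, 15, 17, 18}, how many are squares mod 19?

(3/19) = -1 → non-residue.
(5/19) = +1 → QR.
(10/19) = -1 → non-residue.
(15/19) = -1 → non-residue.
(17/19) = +1 → QR.
(18/19) = -1 → non-residue.
Total quadratic residues among the 6: 2.

2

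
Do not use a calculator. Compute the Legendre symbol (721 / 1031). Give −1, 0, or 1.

Euler's criterion: (721/1031) ≡ 721^515 (mod 1031).
721^2 ≡ 217 (mod 1031)
721^4 ≡ 694 (mod 1031)
721^8 ≡ 159 (mod 1031)
721^16 ≡ 537 (mod 1031)
721^32 ≡ 720 (mod 1031)
721^64 ≡ 838 (mod 1031)
721^128 ≡ 133 (mod 1031)
721^256 ≡ 162 (mod 1031)
721^512 ≡ 469 (mod 1031)
721^515 = 721^(512+2+1) ≡ 1 (mod 1031).
Result is 1, so (721/1031) = 1.

1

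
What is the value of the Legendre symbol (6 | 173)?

Euler's criterion: (6/173) ≡ 6^86 (mod 173).
6^2 ≡ 36 (mod 173)
6^4 ≡ 85 (mod 173)
6^8 ≡ 132 (mod 173)
6^16 ≡ 124 (mod 173)
6^32 ≡ 152 (mod 173)
6^64 ≡ 95 (mod 173)
6^86 = 6^(64+16+4+2) ≡ 1 (mod 173).
Result is 1, so (6/173) = 1.

1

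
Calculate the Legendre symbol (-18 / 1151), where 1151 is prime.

-1

Euler's criterion: (-18/1151) ≡ 1133^575 (mod 1151).
1133^2 ≡ 324 (mod 1151)
1133^4 ≡ 235 (mod 1151)
1133^8 ≡ 1128 (mod 1151)
1133^16 ≡ 529 (mod 1151)
1133^32 ≡ 148 (mod 1151)
1133^64 ≡ 35 (mod 1151)
1133^128 ≡ 74 (mod 1151)
1133^256 ≡ 872 (mod 1151)
1133^512 ≡ 724 (mod 1151)
1133^575 = 1133^(512+32+16+8+4+2+1) ≡ 1150 (mod 1151).
Result is 1150 ≡ −1, so (-18/1151) = −1.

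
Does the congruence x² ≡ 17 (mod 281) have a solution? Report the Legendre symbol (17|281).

1

Reciprocity: 17 ≡ 1 and 281 ≡ 1 (mod 4), so (17/281) = +(281/17).
Reduce top mod 17: now compute (9/17).
Reciprocity: 9 ≡ 1 and 17 ≡ 1 (mod 4), so (9/17) = +(17/9).
Reduce top mod 9: now compute (8/9).
Pull out 2^3: since 9 ≡ 1 (mod 8), (2/9) = +1, so (2/9)^3 = +1.
Reached (1/9) = 1. Collecting the sign flips along the way, the symbol is +1.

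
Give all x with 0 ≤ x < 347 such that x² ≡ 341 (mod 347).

102, 245

Since 347 ≡ 3 (mod 4), a square root of 341 is 341^((347+1)/4) = 341^87 mod 347.
Repeated squaring: 341^2≡36, 341^4≡255, 341^8≡136, 341^16≡105, 341^32≡268, 341^64≡342 (mod 347).
341^87 = 341^(64+16+4+2+1) ≡ 102 (mod 347).
Check: 102² = 10404 ≡ 341 (mod 347). The two roots are 102 and 245.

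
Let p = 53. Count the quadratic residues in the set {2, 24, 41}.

(2/53) = -1 → non-residue.
(24/53) = +1 → QR.
(41/53) = -1 → non-residue.
Total quadratic residues among the 3: 1.

1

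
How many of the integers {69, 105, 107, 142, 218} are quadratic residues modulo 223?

3

(69/223) = +1 → QR.
(105/223) = +1 → QR.
(107/223) = -1 → non-residue.
(142/223) = -1 → non-residue.
(218/223) = +1 → QR.
Total quadratic residues among the 5: 3.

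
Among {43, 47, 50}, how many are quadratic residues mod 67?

(43/67) = -1 → non-residue.
(47/67) = +1 → QR.
(50/67) = -1 → non-residue.
Total quadratic residues among the 3: 1.

1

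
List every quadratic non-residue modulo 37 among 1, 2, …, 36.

2, 5, 6, 8, 13, 14, 15, 17, 18, 19, 20, 22, 23, 24, 29, 31, 32, 35

Square k = 1,…,18 (k and 37−k give the same square):
1²=1, 2²=4, 3²=9, 4²=16, 5²=25, 6²=36, 7²≡12, 8²≡27, 9²≡7, 10²≡26, 11²≡10, 12²≡33, 13²≡21, 14²≡11, 15²≡3, 16²≡34, 17²≡30, 18²≡28 (mod 37).
The residues are {1, 3, 4, 7, 9, 10, 11, 12, 16, 21, 25, 26, 27, 28, 30, 33, 34, 36}; the non-residues are the remaining 18 nonzero classes.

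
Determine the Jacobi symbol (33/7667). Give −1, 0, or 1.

Reciprocity: 33 ≡ 1 and 7667 ≡ 3 (mod 4), so (33/7667) = +(7667/33).
Reduce top mod 33: now compute (11/33).
Reciprocity: 11 ≡ 3 and 33 ≡ 1 (mod 4), so (11/33) = +(33/11).
Reduce top mod 11: now compute (0/11).
Top reduces to 0: gcd > 1, so the symbol is 0.

0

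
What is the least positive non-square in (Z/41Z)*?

(2/41) = +1, so 2 is a residue.
(3/41) = −1, so 3 is the smallest positive non-residue mod 41.

3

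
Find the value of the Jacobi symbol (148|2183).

Pull out 2^2: since 2183 ≡ 7 (mod 8), (2/2183) = +1, so (2/2183)^2 = +1.
Reciprocity: 37 ≡ 1 and 2183 ≡ 3 (mod 4), so (37/2183) = +(2183/37).
Reduce top mod 37: now compute (0/37).
Top reduces to 0: gcd > 1, so the symbol is 0.

0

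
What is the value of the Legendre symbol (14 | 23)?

Pull out 2: since 23 ≡ 7 (mod 8), (2/23) = +1.
Reciprocity: 7 ≡ 3 and 23 ≡ 3 (mod 4), so (7/23) = −(23/7).
Reduce top mod 7: now compute (2/7).
Pull out 2: since 7 ≡ 7 (mod 8), (2/7) = +1.
Reached (1/7) = 1. Collecting the sign flips along the way, the symbol is -1.

-1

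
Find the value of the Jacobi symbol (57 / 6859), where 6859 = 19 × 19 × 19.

Reciprocity: 57 ≡ 1 and 6859 ≡ 3 (mod 4), so (57/6859) = +(6859/57).
Reduce top mod 57: now compute (19/57).
Reciprocity: 19 ≡ 3 and 57 ≡ 1 (mod 4), so (19/57) = +(57/19).
Reduce top mod 19: now compute (0/19).
Top reduces to 0: gcd > 1, so the symbol is 0.

0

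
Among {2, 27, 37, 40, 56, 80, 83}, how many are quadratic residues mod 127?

2

(2/127) = +1 → QR.
(27/127) = -1 → non-residue.
(37/127) = +1 → QR.
(40/127) = -1 → non-residue.
(56/127) = -1 → non-residue.
(80/127) = -1 → non-residue.
(83/127) = -1 → non-residue.
Total quadratic residues among the 7: 2.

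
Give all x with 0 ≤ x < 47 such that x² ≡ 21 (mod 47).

16, 31

Since 47 ≡ 3 (mod 4), a square root of 21 is 21^((47+1)/4) = 21^12 mod 47.
Repeated squaring: 21^2≡18, 21^4≡42, 21^8≡25 (mod 47).
21^12 = 21^(8+4) ≡ 16 (mod 47).
Check: 16² = 256 ≡ 21 (mod 47). The two roots are 16 and 31.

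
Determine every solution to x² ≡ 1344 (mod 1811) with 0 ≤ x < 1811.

738, 1073

Since 1811 ≡ 3 (mod 4), a square root of 1344 is 1344^((1811+1)/4) = 1344^453 mod 1811.
Repeated squaring: 1344^2≡769, 1344^4≡975, 1344^8≡1661, 1344^16≡768, 1344^32≡1249, 1344^64≡730, 1344^128≡466, 1344^256≡1647 (mod 1811).
1344^453 = 1344^(256+128+64+4+1) ≡ 738 (mod 1811).
Check: 738² = 544644 ≡ 1344 (mod 1811). The two roots are 738 and 1073.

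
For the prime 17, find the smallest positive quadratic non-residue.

3

(2/17) = +1, so 2 is a residue.
(3/17) = −1, so 3 is the smallest positive non-residue mod 17.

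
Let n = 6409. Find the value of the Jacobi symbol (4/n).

Pull out 2^2: since 6409 ≡ 1 (mod 8), (2/6409) = +1, so (2/6409)^2 = +1.
Reached (1/6409) = 1. Collecting the sign flips along the way, the symbol is +1.

1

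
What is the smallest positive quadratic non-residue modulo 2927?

5

(2/2927) = +1, so 2 is a residue.
(3/2927) = +1, so 3 is a residue.
(4/2927) = +1, so 4 is a residue.
(5/2927) = −1, so 5 is the smallest positive non-residue mod 2927.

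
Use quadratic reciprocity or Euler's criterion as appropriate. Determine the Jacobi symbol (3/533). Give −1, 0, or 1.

Reciprocity: 3 ≡ 3 and 533 ≡ 1 (mod 4), so (3/533) = +(533/3).
Reduce top mod 3: now compute (2/3).
Pull out 2: since 3 ≡ 3 (mod 8), (2/3) = -1.
Reached (1/3) = 1. Collecting the sign flips along the way, the symbol is -1.

-1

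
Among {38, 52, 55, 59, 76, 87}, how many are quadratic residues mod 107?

3

(38/107) = -1 → non-residue.
(52/107) = +1 → QR.
(55/107) = -1 → non-residue.
(59/107) = -1 → non-residue.
(76/107) = +1 → QR.
(87/107) = +1 → QR.
Total quadratic residues among the 6: 3.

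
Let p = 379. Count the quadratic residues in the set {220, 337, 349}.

(220/379) = -1 → non-residue.
(337/379) = +1 → QR.
(349/379) = -1 → non-residue.
Total quadratic residues among the 3: 1.

1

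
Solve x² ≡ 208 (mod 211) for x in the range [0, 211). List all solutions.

Since 211 ≡ 3 (mod 4), a square root of 208 is 208^((211+1)/4) = 208^53 mod 211.
Repeated squaring: 208^2≡9, 208^4≡81, 208^8≡20, 208^16≡189, 208^32≡62 (mod 211).
208^53 = 208^(32+16+4+1) ≡ 182 (mod 211).
Check: 182² = 33124 ≡ 208 (mod 211). The two roots are 29 and 182.

29, 182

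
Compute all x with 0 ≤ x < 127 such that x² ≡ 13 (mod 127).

34, 93

Since 127 ≡ 3 (mod 4), a square root of 13 is 13^((127+1)/4) = 13^32 mod 127.
Repeated squaring: 13^2≡42, 13^4≡113, 13^8≡69, 13^16≡62, 13^32≡34 (mod 127).
13^32 = 13^(32) ≡ 34 (mod 127).
Check: 34² = 1156 ≡ 13 (mod 127). The two roots are 34 and 93.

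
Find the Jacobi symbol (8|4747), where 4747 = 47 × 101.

Pull out 2^3: since 4747 ≡ 3 (mod 8), (2/4747) = -1, so (2/4747)^3 = -1.
Reached (1/4747) = 1. Collecting the sign flips along the way, the symbol is -1.

-1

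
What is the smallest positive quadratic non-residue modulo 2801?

(2/2801) = +1, so 2 is a residue.
(3/2801) = −1, so 3 is the smallest positive non-residue mod 2801.

3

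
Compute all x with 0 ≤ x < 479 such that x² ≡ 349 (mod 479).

Since 479 ≡ 3 (mod 4), a square root of 349 is 349^((479+1)/4) = 349^120 mod 479.
Repeated squaring: 349^2≡135, 349^4≡23, 349^8≡50, 349^16≡105, 349^32≡8, 349^64≡64 (mod 479).
349^120 = 349^(64+32+16+8) ≡ 331 (mod 479).
Check: 331² = 109561 ≡ 349 (mod 479). The two roots are 148 and 331.

148, 331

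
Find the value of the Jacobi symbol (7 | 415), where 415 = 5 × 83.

Reciprocity: 7 ≡ 3 and 415 ≡ 3 (mod 4), so (7/415) = −(415/7).
Reduce top mod 7: now compute (2/7).
Pull out 2: since 7 ≡ 7 (mod 8), (2/7) = +1.
Reached (1/7) = 1. Collecting the sign flips along the way, the symbol is -1.

-1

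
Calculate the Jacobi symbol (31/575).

Reciprocity: 31 ≡ 3 and 575 ≡ 3 (mod 4), so (31/575) = −(575/31).
Reduce top mod 31: now compute (17/31).
Reciprocity: 17 ≡ 1 and 31 ≡ 3 (mod 4), so (17/31) = +(31/17).
Reduce top mod 17: now compute (14/17).
Pull out 2: since 17 ≡ 1 (mod 8), (2/17) = +1.
Reciprocity: 7 ≡ 3 and 17 ≡ 1 (mod 4), so (7/17) = +(17/7).
Reduce top mod 7: now compute (3/7).
Reciprocity: 3 ≡ 3 and 7 ≡ 3 (mod 4), so (3/7) = −(7/3).
Reduce top mod 3: now compute (1/3).
Reached (1/3) = 1. Collecting the sign flips along the way, the symbol is +1.

1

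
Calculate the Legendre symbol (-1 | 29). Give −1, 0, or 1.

1

First reduce: -1 ≡ 28 (mod 29).
Pull out 2^2: since 29 ≡ 5 (mod 8), (2/29) = -1, so (2/29)^2 = +1.
Reciprocity: 7 ≡ 3 and 29 ≡ 1 (mod 4), so (7/29) = +(29/7).
Reduce top mod 7: now compute (1/7).
Reached (1/7) = 1. Collecting the sign flips along the way, the symbol is +1.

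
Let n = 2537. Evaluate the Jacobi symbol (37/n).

1

Reciprocity: 37 ≡ 1 and 2537 ≡ 1 (mod 4), so (37/2537) = +(2537/37).
Reduce top mod 37: now compute (21/37).
Reciprocity: 21 ≡ 1 and 37 ≡ 1 (mod 4), so (21/37) = +(37/21).
Reduce top mod 21: now compute (16/21).
Pull out 2^4: since 21 ≡ 5 (mod 8), (2/21) = -1, so (2/21)^4 = +1.
Reached (1/21) = 1. Collecting the sign flips along the way, the symbol is +1.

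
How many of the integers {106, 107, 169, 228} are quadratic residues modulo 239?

(106/239) = -1 → non-residue.
(107/239) = -1 → non-residue.
(169/239) = +1 → QR.
(228/239) = -1 → non-residue.
Total quadratic residues among the 4: 1.

1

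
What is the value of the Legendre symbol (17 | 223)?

1

Reciprocity: 17 ≡ 1 and 223 ≡ 3 (mod 4), so (17/223) = +(223/17).
Reduce top mod 17: now compute (2/17).
Pull out 2: since 17 ≡ 1 (mod 8), (2/17) = +1.
Reached (1/17) = 1. Collecting the sign flips along the way, the symbol is +1.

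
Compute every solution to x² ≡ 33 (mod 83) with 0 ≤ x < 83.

38, 45

Since 83 ≡ 3 (mod 4), a square root of 33 is 33^((83+1)/4) = 33^21 mod 83.
Repeated squaring: 33^2≡10, 33^4≡17, 33^8≡40, 33^16≡23 (mod 83).
33^21 = 33^(16+4+1) ≡ 38 (mod 83).
Check: 38² = 1444 ≡ 33 (mod 83). The two roots are 38 and 45.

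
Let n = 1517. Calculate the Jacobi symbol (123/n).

Reciprocity: 123 ≡ 3 and 1517 ≡ 1 (mod 4), so (123/1517) = +(1517/123).
Reduce top mod 123: now compute (41/123).
Reciprocity: 41 ≡ 1 and 123 ≡ 3 (mod 4), so (41/123) = +(123/41).
Reduce top mod 41: now compute (0/41).
Top reduces to 0: gcd > 1, so the symbol is 0.

0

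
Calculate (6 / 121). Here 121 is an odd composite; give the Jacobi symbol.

Pull out 2: since 121 ≡ 1 (mod 8), (2/121) = +1.
Reciprocity: 3 ≡ 3 and 121 ≡ 1 (mod 4), so (3/121) = +(121/3).
Reduce top mod 3: now compute (1/3).
Reached (1/3) = 1. Collecting the sign flips along the way, the symbol is +1.

1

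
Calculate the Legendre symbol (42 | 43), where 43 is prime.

-1

Pull out 2: since 43 ≡ 3 (mod 8), (2/43) = -1.
Reciprocity: 21 ≡ 1 and 43 ≡ 3 (mod 4), so (21/43) = +(43/21).
Reduce top mod 21: now compute (1/21).
Reached (1/21) = 1. Collecting the sign flips along the way, the symbol is -1.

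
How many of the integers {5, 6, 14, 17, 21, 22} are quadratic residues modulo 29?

3

(5/29) = +1 → QR.
(6/29) = +1 → QR.
(14/29) = -1 → non-residue.
(17/29) = -1 → non-residue.
(21/29) = -1 → non-residue.
(22/29) = +1 → QR.
Total quadratic residues among the 6: 3.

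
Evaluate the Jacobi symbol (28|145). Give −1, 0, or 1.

Pull out 2^2: since 145 ≡ 1 (mod 8), (2/145) = +1, so (2/145)^2 = +1.
Reciprocity: 7 ≡ 3 and 145 ≡ 1 (mod 4), so (7/145) = +(145/7).
Reduce top mod 7: now compute (5/7).
Reciprocity: 5 ≡ 1 and 7 ≡ 3 (mod 4), so (5/7) = +(7/5).
Reduce top mod 5: now compute (2/5).
Pull out 2: since 5 ≡ 5 (mod 8), (2/5) = -1.
Reached (1/5) = 1. Collecting the sign flips along the way, the symbol is -1.

-1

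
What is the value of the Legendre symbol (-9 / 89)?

1

First reduce: -9 ≡ 80 (mod 89).
Pull out 2^4: since 89 ≡ 1 (mod 8), (2/89) = +1, so (2/89)^4 = +1.
Reciprocity: 5 ≡ 1 and 89 ≡ 1 (mod 4), so (5/89) = +(89/5).
Reduce top mod 5: now compute (4/5).
Pull out 2^2: since 5 ≡ 5 (mod 8), (2/5) = -1, so (2/5)^2 = +1.
Reached (1/5) = 1. Collecting the sign flips along the way, the symbol is +1.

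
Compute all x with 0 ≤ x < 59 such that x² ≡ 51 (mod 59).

Since 59 ≡ 3 (mod 4), a square root of 51 is 51^((59+1)/4) = 51^15 mod 59.
Repeated squaring: 51^2≡5, 51^4≡25, 51^8≡35 (mod 59).
51^15 = 51^(8+4+2+1) ≡ 46 (mod 59).
Check: 46² = 2116 ≡ 51 (mod 59). The two roots are 13 and 46.

13, 46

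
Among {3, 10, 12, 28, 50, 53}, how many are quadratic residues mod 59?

(3/59) = +1 → QR.
(10/59) = -1 → non-residue.
(12/59) = +1 → QR.
(28/59) = +1 → QR.
(50/59) = -1 → non-residue.
(53/59) = +1 → QR.
Total quadratic residues among the 6: 4.

4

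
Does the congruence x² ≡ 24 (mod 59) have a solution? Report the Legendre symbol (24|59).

Pull out 2^3: since 59 ≡ 3 (mod 8), (2/59) = -1, so (2/59)^3 = -1.
Reciprocity: 3 ≡ 3 and 59 ≡ 3 (mod 4), so (3/59) = −(59/3).
Reduce top mod 3: now compute (2/3).
Pull out 2: since 3 ≡ 3 (mod 8), (2/3) = -1.
Reached (1/3) = 1. Collecting the sign flips along the way, the symbol is -1.

-1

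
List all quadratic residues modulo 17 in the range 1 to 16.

Square k = 1,…,8 (k and 17−k give the same square):
1²=1, 2²=4, 3²=9, 4²=16, 5²≡8, 6²≡2, 7²≡15, 8²≡13 (mod 17).
So the quadratic residues mod 17 are {1, 2, 4, 8, 9, 13, 15, 16}.

1 2 4 8 9 13 15 16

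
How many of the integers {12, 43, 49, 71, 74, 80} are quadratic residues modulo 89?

3

(12/89) = -1 → non-residue.
(43/89) = -1 → non-residue.
(49/89) = +1 → QR.
(71/89) = +1 → QR.
(74/89) = -1 → non-residue.
(80/89) = +1 → QR.
Total quadratic residues among the 6: 3.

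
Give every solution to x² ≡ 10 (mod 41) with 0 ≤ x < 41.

16, 25

41 ≡ 1 (mod 4), so we find a root by search.
Trying successive values, 16² = 256 ≡ 10 (mod 41). The other root is 41 − 16 = 25.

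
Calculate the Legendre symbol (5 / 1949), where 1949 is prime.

Reciprocity: 5 ≡ 1 and 1949 ≡ 1 (mod 4), so (5/1949) = +(1949/5).
Reduce top mod 5: now compute (4/5).
Pull out 2^2: since 5 ≡ 5 (mod 8), (2/5) = -1, so (2/5)^2 = +1.
Reached (1/5) = 1. Collecting the sign flips along the way, the symbol is +1.

1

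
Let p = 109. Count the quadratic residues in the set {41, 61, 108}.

2

(41/109) = -1 → non-residue.
(61/109) = +1 → QR.
(108/109) = +1 → QR.
Total quadratic residues among the 3: 2.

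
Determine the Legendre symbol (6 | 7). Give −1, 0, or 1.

-1

Euler's criterion: (6/7) ≡ 6^3 (mod 7).
6^2 ≡ 1 (mod 7)
6^3 = 6^(2+1) ≡ 6 (mod 7).
Result is 6 ≡ −1, so (6/7) = −1.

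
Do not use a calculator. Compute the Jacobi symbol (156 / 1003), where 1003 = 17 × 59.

Pull out 2^2: since 1003 ≡ 3 (mod 8), (2/1003) = -1, so (2/1003)^2 = +1.
Reciprocity: 39 ≡ 3 and 1003 ≡ 3 (mod 4), so (39/1003) = −(1003/39).
Reduce top mod 39: now compute (28/39).
Pull out 2^2: since 39 ≡ 7 (mod 8), (2/39) = +1, so (2/39)^2 = +1.
Reciprocity: 7 ≡ 3 and 39 ≡ 3 (mod 4), so (7/39) = −(39/7).
Reduce top mod 7: now compute (4/7).
Pull out 2^2: since 7 ≡ 7 (mod 8), (2/7) = +1, so (2/7)^2 = +1.
Reached (1/7) = 1. Collecting the sign flips along the way, the symbol is +1.

1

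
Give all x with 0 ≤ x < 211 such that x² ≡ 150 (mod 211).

19, 192

Since 211 ≡ 3 (mod 4), a square root of 150 is 150^((211+1)/4) = 150^53 mod 211.
Repeated squaring: 150^2≡134, 150^4≡21, 150^8≡19, 150^16≡150, 150^32≡134 (mod 211).
150^53 = 150^(32+16+4+1) ≡ 19 (mod 211).
Check: 19² = 361 ≡ 150 (mod 211). The two roots are 19 and 192.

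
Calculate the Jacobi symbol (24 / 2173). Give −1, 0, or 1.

Pull out 2^3: since 2173 ≡ 5 (mod 8), (2/2173) = -1, so (2/2173)^3 = -1.
Reciprocity: 3 ≡ 3 and 2173 ≡ 1 (mod 4), so (3/2173) = +(2173/3).
Reduce top mod 3: now compute (1/3).
Reached (1/3) = 1. Collecting the sign flips along the way, the symbol is -1.

-1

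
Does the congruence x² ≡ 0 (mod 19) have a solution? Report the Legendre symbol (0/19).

0

Top reduces to 0: gcd > 1, so the symbol is 0.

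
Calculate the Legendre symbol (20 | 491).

1

Pull out 2^2: since 491 ≡ 3 (mod 8), (2/491) = -1, so (2/491)^2 = +1.
Reciprocity: 5 ≡ 1 and 491 ≡ 3 (mod 4), so (5/491) = +(491/5).
Reduce top mod 5: now compute (1/5).
Reached (1/5) = 1. Collecting the sign flips along the way, the symbol is +1.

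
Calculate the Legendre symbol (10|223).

-1

Pull out 2: since 223 ≡ 7 (mod 8), (2/223) = +1.
Reciprocity: 5 ≡ 1 and 223 ≡ 3 (mod 4), so (5/223) = +(223/5).
Reduce top mod 5: now compute (3/5).
Reciprocity: 3 ≡ 3 and 5 ≡ 1 (mod 4), so (3/5) = +(5/3).
Reduce top mod 3: now compute (2/3).
Pull out 2: since 3 ≡ 3 (mod 8), (2/3) = -1.
Reached (1/3) = 1. Collecting the sign flips along the way, the symbol is -1.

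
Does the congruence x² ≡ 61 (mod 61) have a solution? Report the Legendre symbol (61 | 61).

0

First reduce: 61 ≡ 0 (mod 61).
Top reduces to 0: gcd > 1, so the symbol is 0.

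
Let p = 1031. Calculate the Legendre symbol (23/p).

Euler's criterion: (23/1031) ≡ 23^515 (mod 1031).
23^2 ≡ 529 (mod 1031)
23^4 ≡ 440 (mod 1031)
23^8 ≡ 803 (mod 1031)
23^16 ≡ 434 (mod 1031)
23^32 ≡ 714 (mod 1031)
23^64 ≡ 482 (mod 1031)
23^128 ≡ 349 (mod 1031)
23^256 ≡ 143 (mod 1031)
23^512 ≡ 860 (mod 1031)
23^515 = 23^(512+2+1) ≡ 1 (mod 1031).
Result is 1, so (23/1031) = 1.

1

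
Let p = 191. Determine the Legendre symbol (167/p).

Reciprocity: 167 ≡ 3 and 191 ≡ 3 (mod 4), so (167/191) = −(191/167).
Reduce top mod 167: now compute (24/167).
Pull out 2^3: since 167 ≡ 7 (mod 8), (2/167) = +1, so (2/167)^3 = +1.
Reciprocity: 3 ≡ 3 and 167 ≡ 3 (mod 4), so (3/167) = −(167/3).
Reduce top mod 3: now compute (2/3).
Pull out 2: since 3 ≡ 3 (mod 8), (2/3) = -1.
Reached (1/3) = 1. Collecting the sign flips along the way, the symbol is -1.

-1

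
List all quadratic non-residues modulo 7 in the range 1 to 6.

3, 5, 6

Square k = 1,…,3 (k and 7−k give the same square):
1²=1, 2²=4, 3²≡2 (mod 7).
The residues are {1, 2, 4}; the non-residues are the remaining 3 nonzero classes.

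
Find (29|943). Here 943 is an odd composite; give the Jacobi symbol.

Reciprocity: 29 ≡ 1 and 943 ≡ 3 (mod 4), so (29/943) = +(943/29).
Reduce top mod 29: now compute (15/29).
Reciprocity: 15 ≡ 3 and 29 ≡ 1 (mod 4), so (15/29) = +(29/15).
Reduce top mod 15: now compute (14/15).
Pull out 2: since 15 ≡ 7 (mod 8), (2/15) = +1.
Reciprocity: 7 ≡ 3 and 15 ≡ 3 (mod 4), so (7/15) = −(15/7).
Reduce top mod 7: now compute (1/7).
Reached (1/7) = 1. Collecting the sign flips along the way, the symbol is -1.

-1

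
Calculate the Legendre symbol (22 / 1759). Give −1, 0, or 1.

1

Pull out 2: since 1759 ≡ 7 (mod 8), (2/1759) = +1.
Reciprocity: 11 ≡ 3 and 1759 ≡ 3 (mod 4), so (11/1759) = −(1759/11).
Reduce top mod 11: now compute (10/11).
Pull out 2: since 11 ≡ 3 (mod 8), (2/11) = -1.
Reciprocity: 5 ≡ 1 and 11 ≡ 3 (mod 4), so (5/11) = +(11/5).
Reduce top mod 5: now compute (1/5).
Reached (1/5) = 1. Collecting the sign flips along the way, the symbol is +1.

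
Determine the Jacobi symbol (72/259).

Pull out 2^3: since 259 ≡ 3 (mod 8), (2/259) = -1, so (2/259)^3 = -1.
Reciprocity: 9 ≡ 1 and 259 ≡ 3 (mod 4), so (9/259) = +(259/9).
Reduce top mod 9: now compute (7/9).
Reciprocity: 7 ≡ 3 and 9 ≡ 1 (mod 4), so (7/9) = +(9/7).
Reduce top mod 7: now compute (2/7).
Pull out 2: since 7 ≡ 7 (mod 8), (2/7) = +1.
Reached (1/7) = 1. Collecting the sign flips along the way, the symbol is -1.

-1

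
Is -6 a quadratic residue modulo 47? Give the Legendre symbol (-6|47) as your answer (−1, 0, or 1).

Euler's criterion: (-6/47) ≡ 41^23 (mod 47).
41^2 ≡ 36 (mod 47)
41^4 ≡ 27 (mod 47)
41^8 ≡ 24 (mod 47)
41^16 ≡ 12 (mod 47)
41^23 = 41^(16+4+2+1) ≡ 46 (mod 47).
Result is 46 ≡ −1, so (-6/47) = −1.

-1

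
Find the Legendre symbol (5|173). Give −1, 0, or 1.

-1

Reciprocity: 5 ≡ 1 and 173 ≡ 1 (mod 4), so (5/173) = +(173/5).
Reduce top mod 5: now compute (3/5).
Reciprocity: 3 ≡ 3 and 5 ≡ 1 (mod 4), so (3/5) = +(5/3).
Reduce top mod 3: now compute (2/3).
Pull out 2: since 3 ≡ 3 (mod 8), (2/3) = -1.
Reached (1/3) = 1. Collecting the sign flips along the way, the symbol is -1.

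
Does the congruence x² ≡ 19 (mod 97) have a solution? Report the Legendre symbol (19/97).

-1

Reciprocity: 19 ≡ 3 and 97 ≡ 1 (mod 4), so (19/97) = +(97/19).
Reduce top mod 19: now compute (2/19).
Pull out 2: since 19 ≡ 3 (mod 8), (2/19) = -1.
Reached (1/19) = 1. Collecting the sign flips along the way, the symbol is -1.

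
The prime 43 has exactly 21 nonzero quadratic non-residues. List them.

Square k = 1,…,21 (k and 43−k give the same square):
1²=1, 2²=4, 3²=9, 4²=16, 5²=25, 6²=36, 7²≡6, 8²≡21, 9²≡38, 10²≡14, 11²≡35, 12²≡15, 13²≡40, 14²≡24, 15²≡10, 16²≡41, 17²≡31, 18²≡23, 19²≡17, 20²≡13, 21²≡11 (mod 43).
The residues are {1, 4, 6, 9, 10, 11, 13, 14, 15, 16, 17, 21, 23, 24, 25, 31, 35, 36, 38, 40, 41}; the non-residues are the remaining 21 nonzero classes.

2, 3, 5, 7, 8, 12, 18, 19, 20, 22, 26, 27, 28, 29, 30, 32, 33, 34, 37, 39, 42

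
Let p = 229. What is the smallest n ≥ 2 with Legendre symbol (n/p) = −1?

(2/229) = −1, so 2 is the smallest positive non-residue mod 229.

2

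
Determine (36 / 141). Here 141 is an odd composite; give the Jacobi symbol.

Pull out 2^2: since 141 ≡ 5 (mod 8), (2/141) = -1, so (2/141)^2 = +1.
Reciprocity: 9 ≡ 1 and 141 ≡ 1 (mod 4), so (9/141) = +(141/9).
Reduce top mod 9: now compute (6/9).
Pull out 2: since 9 ≡ 1 (mod 8), (2/9) = +1.
Reciprocity: 3 ≡ 3 and 9 ≡ 1 (mod 4), so (3/9) = +(9/3).
Reduce top mod 3: now compute (0/3).
Top reduces to 0: gcd > 1, so the symbol is 0.

0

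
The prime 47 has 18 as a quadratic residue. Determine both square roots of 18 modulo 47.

Since 47 ≡ 3 (mod 4), a square root of 18 is 18^((47+1)/4) = 18^12 mod 47.
Repeated squaring: 18^2≡42, 18^4≡25, 18^8≡14 (mod 47).
18^12 = 18^(8+4) ≡ 21 (mod 47).
Check: 21² = 441 ≡ 18 (mod 47). The two roots are 21 and 26.

21, 26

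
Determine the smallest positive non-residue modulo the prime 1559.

17

(2/1559) = +1, so 2 is a residue.
(3/1559) = +1, so 3 is a residue.
(4/1559) = +1, so 4 is a residue.
(5/1559) = +1, so 5 is a residue.
(6/1559) = +1, so 6 is a residue.
(7/1559) = +1, so 7 is a residue.
(8/1559) = +1, so 8 is a residue.
(9/1559) = +1, so 9 is a residue.
(10/1559) = +1, so 10 is a residue.
(11/1559) = +1, so 11 is a residue.
(12/1559) = +1, so 12 is a residue.
(13/1559) = +1, so 13 is a residue.
(14/1559) = +1, so 14 is a residue.
(15/1559) = +1, so 15 is a residue.
(16/1559) = +1, so 16 is a residue.
(17/1559) = −1, so 17 is the smallest positive non-residue mod 1559.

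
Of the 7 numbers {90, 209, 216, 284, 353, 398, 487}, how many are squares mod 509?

3

(90/509) = -1 → non-residue.
(209/509) = -1 → non-residue.
(216/509) = +1 → QR.
(284/509) = +1 → QR.
(353/509) = +1 → QR.
(398/509) = -1 → non-residue.
(487/509) = -1 → non-residue.
Total quadratic residues among the 7: 3.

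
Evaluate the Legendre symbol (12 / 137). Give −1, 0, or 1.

-1

Pull out 2^2: since 137 ≡ 1 (mod 8), (2/137) = +1, so (2/137)^2 = +1.
Reciprocity: 3 ≡ 3 and 137 ≡ 1 (mod 4), so (3/137) = +(137/3).
Reduce top mod 3: now compute (2/3).
Pull out 2: since 3 ≡ 3 (mod 8), (2/3) = -1.
Reached (1/3) = 1. Collecting the sign flips along the way, the symbol is -1.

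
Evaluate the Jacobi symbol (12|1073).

-1

Pull out 2^2: since 1073 ≡ 1 (mod 8), (2/1073) = +1, so (2/1073)^2 = +1.
Reciprocity: 3 ≡ 3 and 1073 ≡ 1 (mod 4), so (3/1073) = +(1073/3).
Reduce top mod 3: now compute (2/3).
Pull out 2: since 3 ≡ 3 (mod 8), (2/3) = -1.
Reached (1/3) = 1. Collecting the sign flips along the way, the symbol is -1.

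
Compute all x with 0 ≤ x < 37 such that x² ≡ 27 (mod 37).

8, 29

37 ≡ 1 (mod 4), so we find a root by search.
Trying successive values, 8² = 64 ≡ 27 (mod 37). The other root is 37 − 8 = 29.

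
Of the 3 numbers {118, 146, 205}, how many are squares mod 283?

0

(118/283) = -1 → non-residue.
(146/283) = -1 → non-residue.
(205/283) = -1 → non-residue.
Total quadratic residues among the 3: 0.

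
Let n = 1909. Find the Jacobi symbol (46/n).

0

Pull out 2: since 1909 ≡ 5 (mod 8), (2/1909) = -1.
Reciprocity: 23 ≡ 3 and 1909 ≡ 1 (mod 4), so (23/1909) = +(1909/23).
Reduce top mod 23: now compute (0/23).
Top reduces to 0: gcd > 1, so the symbol is 0.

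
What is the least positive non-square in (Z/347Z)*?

2

(2/347) = −1, so 2 is the smallest positive non-residue mod 347.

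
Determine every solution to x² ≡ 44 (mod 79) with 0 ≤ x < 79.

26, 53

Since 79 ≡ 3 (mod 4), a square root of 44 is 44^((79+1)/4) = 44^20 mod 79.
Repeated squaring: 44^2≡40, 44^4≡20, 44^8≡5, 44^16≡25 (mod 79).
44^20 = 44^(16+4) ≡ 26 (mod 79).
Check: 26² = 676 ≡ 44 (mod 79). The two roots are 26 and 53.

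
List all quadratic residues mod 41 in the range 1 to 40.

Square k = 1,…,20 (k and 41−k give the same square):
1²=1, 2²=4, 3²=9, 4²=16, 5²=25, 6²=36, 7²≡8, 8²≡23, 9²≡40, 10²≡18, 11²≡39, 12²≡21, 13²≡5, 14²≡32, 15²≡20, 16²≡10, 17²≡2, 18²≡37, 19²≡33, 20²≡31 (mod 41).
So the quadratic residues mod 41 are {1, 2, 4, 5, 8, 9, 10, 16, 18, 20, 21, 23, 25, 31, 32, 33, 36, 37, 39, 40}.

1, 2, 4, 5, 8, 9, 10, 16, 18, 20, 21, 23, 25, 31, 32, 33, 36, 37, 39, 40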